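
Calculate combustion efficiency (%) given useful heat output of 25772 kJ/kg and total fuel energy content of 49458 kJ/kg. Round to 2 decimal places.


Efficiency = (Q_useful / Q_fuel) * 100
Efficiency = (25772 / 49458) * 100
Efficiency = 0.5211 * 100 = 52.11%


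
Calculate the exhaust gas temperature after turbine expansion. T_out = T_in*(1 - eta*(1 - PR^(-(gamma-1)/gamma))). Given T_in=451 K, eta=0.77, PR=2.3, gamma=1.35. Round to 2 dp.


T_out = T_in * (1 - eta * (1 - PR^(-(gamma-1)/gamma)))
Exponent = -(1.35-1)/1.35 = -0.25925926
PR^exp = 2.3^(-0.25925926) = 0.80578413
Factor = 1 - 0.77*(1 - 0.80578413) = 0.85045378
T_out = 451 * 0.85045378 = 383.55 K


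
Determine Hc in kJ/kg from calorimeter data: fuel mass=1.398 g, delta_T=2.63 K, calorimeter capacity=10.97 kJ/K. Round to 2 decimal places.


Hc = C_cal * delta_T / m_fuel
Q_released = 10.97 * 2.63 = 28.8511 kJ
m_fuel = 1.398 g = 1.398/1000 kg = 0.001398 kg
Hc = 28.8511 / 0.001398 = 20637.41 kJ/kg


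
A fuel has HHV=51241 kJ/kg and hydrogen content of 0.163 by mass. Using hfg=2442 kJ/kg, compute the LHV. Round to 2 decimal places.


LHV = HHV - hfg * 9 * H
Water correction = 2442 * 9 * 0.163 = 3582.414 kJ/kg
LHV = 51241 - 3582.414 = 47658.59 kJ/kg


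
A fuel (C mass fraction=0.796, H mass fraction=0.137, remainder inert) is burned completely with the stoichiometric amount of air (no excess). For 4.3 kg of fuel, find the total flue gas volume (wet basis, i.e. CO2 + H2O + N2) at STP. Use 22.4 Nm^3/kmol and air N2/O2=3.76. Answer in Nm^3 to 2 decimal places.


Per kg fuel: CO2 = (C/12 kmol)*22.4 = (0.796/12)*22.4 = 1.48587 Nm^3
Per kg fuel: H2O = (H/2 kmol)*22.4 = (0.137/2)*22.4 = 1.53440 Nm^3
O2 needed per kg fuel = C/12 + H/4 = 0.796/12 + 0.137/4 = 0.10058333 kmol
Per kg fuel: N2 = O2*3.76*22.4 = 0.10058333*3.76*22.4 = 8.47153 Nm^3
Total per kg = 1.48587 + 1.53440 + 8.47153 = 11.49180 Nm^3
Total = 11.49180 * 4.3 = 49.41 Nm^3


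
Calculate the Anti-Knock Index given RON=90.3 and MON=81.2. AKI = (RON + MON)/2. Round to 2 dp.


AKI = (RON + MON) / 2
AKI = (90.3 + 81.2) / 2
AKI = 171.5 / 2 = 85.75


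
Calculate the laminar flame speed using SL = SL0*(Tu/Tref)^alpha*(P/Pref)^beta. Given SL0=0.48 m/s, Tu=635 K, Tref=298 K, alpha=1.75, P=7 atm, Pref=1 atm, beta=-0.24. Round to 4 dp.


SL = SL0 * (Tu/Tref)^alpha * (P/Pref)^beta
T ratio = 635/298 = 2.13087248
(T ratio)^alpha = 2.13087248^1.75 = 3.758163
(P/Pref)^beta = 7^(-0.24) = 0.626869
SL = 0.48 * 3.758163 * 0.626869 = 1.1308 m/s


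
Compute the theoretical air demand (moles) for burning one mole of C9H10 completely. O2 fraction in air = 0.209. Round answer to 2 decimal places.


Balanced combustion: C9H10 + 11.5 O2 -> 9 CO2 + 5 H2O
O2 needed = C + H/4 = 9 + 10/4 = 11.50 moles
Air moles = O2 / 0.209 = 11.50 / 0.209 = 55.02 moles air


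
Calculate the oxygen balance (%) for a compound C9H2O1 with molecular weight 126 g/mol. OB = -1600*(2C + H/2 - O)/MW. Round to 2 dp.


OB = -1600 * (2C + H/2 - O) / MW
Inner = 2*9 + 2/2 - 1 = 18.00
OB = -1600 * 18.00 / 126 = -228.57%


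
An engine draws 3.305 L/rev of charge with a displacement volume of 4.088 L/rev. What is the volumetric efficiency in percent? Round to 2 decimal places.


eta_v = (V_actual / V_disp) * 100
Ratio = 3.305 / 4.088 = 0.8085
eta_v = 0.8085 * 100 = 80.85%


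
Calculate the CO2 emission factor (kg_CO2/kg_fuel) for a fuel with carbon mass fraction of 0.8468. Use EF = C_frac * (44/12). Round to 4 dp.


EF = C_frac * (M_CO2 / M_C)
EF = 0.8468 * (44/12)
EF = 0.8468 * 3.666667 = 3.1049 kg_CO2/kg_fuel


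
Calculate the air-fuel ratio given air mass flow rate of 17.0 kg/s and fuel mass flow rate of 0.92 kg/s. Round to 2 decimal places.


AFR = m_air / m_fuel
AFR = 17.0 / 0.92 = 18.48


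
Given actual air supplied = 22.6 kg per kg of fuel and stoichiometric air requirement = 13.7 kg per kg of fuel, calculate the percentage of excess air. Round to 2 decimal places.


Excess air = actual - stoichiometric = 22.6 - 13.7 = 8.90 kg/kg fuel
Excess air % = (excess / stoich) * 100 = (8.90 / 13.7) * 100 = 64.96%


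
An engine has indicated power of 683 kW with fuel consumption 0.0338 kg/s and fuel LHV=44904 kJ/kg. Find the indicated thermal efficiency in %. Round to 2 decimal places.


eta_ith = (IP / (mf * LHV)) * 100
Denominator = 0.0338 * 44904 = 1517.7552 kW
eta_ith = (683 / 1517.7552) * 100 = 45.00%


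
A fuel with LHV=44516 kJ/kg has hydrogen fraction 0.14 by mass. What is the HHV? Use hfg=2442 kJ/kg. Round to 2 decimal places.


HHV = LHV + hfg * 9 * H
Water addition = 2442 * 9 * 0.14 = 3076.920 kJ/kg
HHV = 44516 + 3076.920 = 47592.92 kJ/kg


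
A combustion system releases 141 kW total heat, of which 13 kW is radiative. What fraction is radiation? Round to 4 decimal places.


f_rad = Q_rad / Q_total
f_rad = 13 / 141 = 0.0922


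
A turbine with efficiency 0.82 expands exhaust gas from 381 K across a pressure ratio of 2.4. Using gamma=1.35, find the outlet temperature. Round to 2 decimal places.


T_out = T_in * (1 - eta * (1 - PR^(-(gamma-1)/gamma)))
Exponent = -(1.35-1)/1.35 = -0.25925926
PR^exp = 2.4^(-0.25925926) = 0.79694200
Factor = 1 - 0.82*(1 - 0.79694200) = 0.83349244
T_out = 381 * 0.83349244 = 317.56 K


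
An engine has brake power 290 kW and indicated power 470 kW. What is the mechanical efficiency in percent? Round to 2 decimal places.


eta_mech = (BP / IP) * 100
Ratio = 290 / 470 = 0.6170
eta_mech = 0.6170 * 100 = 61.70%


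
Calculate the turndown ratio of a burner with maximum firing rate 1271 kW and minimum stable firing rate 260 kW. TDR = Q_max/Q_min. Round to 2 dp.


TDR = Q_max / Q_min
TDR = 1271 / 260 = 4.89


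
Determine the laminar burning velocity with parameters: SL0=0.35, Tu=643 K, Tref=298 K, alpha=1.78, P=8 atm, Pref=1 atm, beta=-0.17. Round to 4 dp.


SL = SL0 * (Tu/Tref)^alpha * (P/Pref)^beta
T ratio = 643/298 = 2.15771812
(T ratio)^alpha = 2.15771812^1.78 = 3.931068
(P/Pref)^beta = 8^(-0.17) = 0.702222
SL = 0.35 * 3.931068 * 0.702222 = 0.9662 m/s


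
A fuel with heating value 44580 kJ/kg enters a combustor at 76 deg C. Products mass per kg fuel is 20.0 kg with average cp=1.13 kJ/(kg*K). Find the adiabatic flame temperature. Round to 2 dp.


T_ad = T_in + Hc / (m_p * cp)
Denominator = 20.0 * 1.13 = 22.6000
Temperature rise = 44580 / 22.6000 = 1972.57 K
T_ad = 76 + 1972.57 = 2048.57 deg C


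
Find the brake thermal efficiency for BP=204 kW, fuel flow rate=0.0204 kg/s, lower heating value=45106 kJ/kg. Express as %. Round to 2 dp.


eta_BTE = (BP / (mf * LHV)) * 100
Denominator = 0.0204 * 45106 = 920.1624 kW
eta_BTE = (204 / 920.1624) * 100 = 22.17%


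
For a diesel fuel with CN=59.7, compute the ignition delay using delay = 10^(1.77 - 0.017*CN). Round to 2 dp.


delay = 10^(1.77 - 0.017*CN)
Exponent = 1.77 - 0.017*59.7 = 0.7551
delay = 10^0.7551 = 5.69 ms


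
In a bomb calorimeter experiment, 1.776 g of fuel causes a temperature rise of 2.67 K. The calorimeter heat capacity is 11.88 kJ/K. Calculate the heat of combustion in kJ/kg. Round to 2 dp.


Hc = C_cal * delta_T / m_fuel
Q_released = 11.88 * 2.67 = 31.7196 kJ
m_fuel = 1.776 g = 1.776/1000 kg = 0.001776 kg
Hc = 31.7196 / 0.001776 = 17860.14 kJ/kg


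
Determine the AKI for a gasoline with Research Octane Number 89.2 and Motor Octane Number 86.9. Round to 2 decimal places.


AKI = (RON + MON) / 2
AKI = (89.2 + 86.9) / 2
AKI = 176.1 / 2 = 88.05


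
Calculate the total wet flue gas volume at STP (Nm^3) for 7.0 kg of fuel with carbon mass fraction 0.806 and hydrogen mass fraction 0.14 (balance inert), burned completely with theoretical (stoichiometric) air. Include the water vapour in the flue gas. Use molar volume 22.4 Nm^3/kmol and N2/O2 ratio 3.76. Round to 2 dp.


Per kg fuel: CO2 = (C/12 kmol)*22.4 = (0.806/12)*22.4 = 1.50453 Nm^3
Per kg fuel: H2O = (H/2 kmol)*22.4 = (0.14/2)*22.4 = 1.56800 Nm^3
O2 needed per kg fuel = C/12 + H/4 = 0.806/12 + 0.14/4 = 0.10216667 kmol
Per kg fuel: N2 = O2*3.76*22.4 = 0.10216667*3.76*22.4 = 8.60489 Nm^3
Total per kg = 1.50453 + 1.56800 + 8.60489 = 11.67742 Nm^3
Total = 11.67742 * 7.0 = 81.74 Nm^3


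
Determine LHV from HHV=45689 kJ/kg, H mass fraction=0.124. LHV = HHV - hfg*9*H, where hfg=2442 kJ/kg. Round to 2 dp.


LHV = HHV - hfg * 9 * H
Water correction = 2442 * 9 * 0.124 = 2725.272 kJ/kg
LHV = 45689 - 2725.272 = 42963.73 kJ/kg


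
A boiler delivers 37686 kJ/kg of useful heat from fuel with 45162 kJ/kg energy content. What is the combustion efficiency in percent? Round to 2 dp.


Efficiency = (Q_useful / Q_fuel) * 100
Efficiency = (37686 / 45162) * 100
Efficiency = 0.8345 * 100 = 83.45%


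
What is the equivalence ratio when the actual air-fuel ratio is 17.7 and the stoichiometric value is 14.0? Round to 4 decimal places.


phi = AFR_stoich / AFR_actual
phi = 14.0 / 17.7 = 0.7910


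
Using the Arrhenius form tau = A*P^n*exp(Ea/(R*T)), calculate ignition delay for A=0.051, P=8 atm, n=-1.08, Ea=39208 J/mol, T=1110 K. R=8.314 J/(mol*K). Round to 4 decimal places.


tau = A * P^n * exp(Ea/(R*T))
P^n = 8^(-1.08) = 0.10584316
Ea/(R*T) = 39208/(8.314*1110) = 4.248559
exp(Ea/(R*T)) = 70.004488
tau = 0.051 * 0.10584316 * 70.004488 = 0.3779 ms


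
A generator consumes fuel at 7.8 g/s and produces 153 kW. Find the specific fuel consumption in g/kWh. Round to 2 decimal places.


SFC = (mf / BP) * 3600
Rate = 7.8 / 153 = 0.050980 g/(s*kW)
SFC = 0.050980 * 3600 = 183.53 g/kWh


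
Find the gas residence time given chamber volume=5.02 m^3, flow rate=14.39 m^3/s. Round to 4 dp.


tau = V / Q_flow
tau = 5.02 / 14.39 = 0.3489 s


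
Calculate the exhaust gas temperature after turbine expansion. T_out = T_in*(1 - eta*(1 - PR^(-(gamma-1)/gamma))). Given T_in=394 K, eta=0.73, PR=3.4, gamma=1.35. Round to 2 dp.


T_out = T_in * (1 - eta * (1 - PR^(-(gamma-1)/gamma)))
Exponent = -(1.35-1)/1.35 = -0.25925926
PR^exp = 3.4^(-0.25925926) = 0.72813041
Factor = 1 - 0.73*(1 - 0.72813041) = 0.80153520
T_out = 394 * 0.80153520 = 315.80 K


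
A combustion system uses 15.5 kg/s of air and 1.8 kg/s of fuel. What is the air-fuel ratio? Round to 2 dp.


AFR = m_air / m_fuel
AFR = 15.5 / 1.8 = 8.61


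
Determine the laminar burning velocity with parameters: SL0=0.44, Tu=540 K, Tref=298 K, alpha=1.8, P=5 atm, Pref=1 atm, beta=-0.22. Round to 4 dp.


SL = SL0 * (Tu/Tref)^alpha * (P/Pref)^beta
T ratio = 540/298 = 1.81208054
(T ratio)^alpha = 1.81208054^1.8 = 2.915543
(P/Pref)^beta = 5^(-0.22) = 0.701821
SL = 0.44 * 2.915543 * 0.701821 = 0.9003 m/s


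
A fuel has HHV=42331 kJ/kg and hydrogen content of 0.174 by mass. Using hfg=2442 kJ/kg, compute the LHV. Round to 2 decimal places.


LHV = HHV - hfg * 9 * H
Water correction = 2442 * 9 * 0.174 = 3824.172 kJ/kg
LHV = 42331 - 3824.172 = 38506.83 kJ/kg


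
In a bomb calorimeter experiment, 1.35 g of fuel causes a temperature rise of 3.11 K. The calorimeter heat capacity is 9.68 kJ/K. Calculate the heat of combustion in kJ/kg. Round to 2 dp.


Hc = C_cal * delta_T / m_fuel
Q_released = 9.68 * 3.11 = 30.1048 kJ
m_fuel = 1.35 g = 1.35/1000 kg = 0.001350 kg
Hc = 30.1048 / 0.001350 = 22299.85 kJ/kg


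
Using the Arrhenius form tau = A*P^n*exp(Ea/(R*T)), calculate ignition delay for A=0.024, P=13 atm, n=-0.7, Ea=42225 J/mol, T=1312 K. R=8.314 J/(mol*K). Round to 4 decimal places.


tau = A * P^n * exp(Ea/(R*T))
P^n = 13^(-0.7) = 0.16605030
Ea/(R*T) = 42225/(8.314*1312) = 3.871023
exp(Ea/(R*T)) = 47.991478
tau = 0.024 * 0.16605030 * 47.991478 = 0.1913 ms


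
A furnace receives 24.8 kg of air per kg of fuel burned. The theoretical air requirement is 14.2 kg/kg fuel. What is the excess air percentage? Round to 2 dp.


Excess air = actual - stoichiometric = 24.8 - 14.2 = 10.60 kg/kg fuel
Excess air % = (excess / stoich) * 100 = (10.60 / 14.2) * 100 = 74.65%


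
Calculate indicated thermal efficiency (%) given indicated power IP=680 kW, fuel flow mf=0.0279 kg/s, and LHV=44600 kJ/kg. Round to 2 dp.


eta_ith = (IP / (mf * LHV)) * 100
Denominator = 0.0279 * 44600 = 1244.3400 kW
eta_ith = (680 / 1244.3400) * 100 = 54.65%


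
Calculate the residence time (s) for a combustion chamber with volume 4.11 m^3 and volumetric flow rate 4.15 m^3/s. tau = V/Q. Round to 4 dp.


tau = V / Q_flow
tau = 4.11 / 4.15 = 0.9904 s


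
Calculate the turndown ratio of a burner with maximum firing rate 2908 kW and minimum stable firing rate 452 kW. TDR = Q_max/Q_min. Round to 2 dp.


TDR = Q_max / Q_min
TDR = 2908 / 452 = 6.43


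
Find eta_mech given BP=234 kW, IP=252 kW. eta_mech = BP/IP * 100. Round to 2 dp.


eta_mech = (BP / IP) * 100
Ratio = 234 / 252 = 0.9286
eta_mech = 0.9286 * 100 = 92.86%


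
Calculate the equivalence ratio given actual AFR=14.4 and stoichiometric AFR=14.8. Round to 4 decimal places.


phi = AFR_stoich / AFR_actual
phi = 14.8 / 14.4 = 1.0278


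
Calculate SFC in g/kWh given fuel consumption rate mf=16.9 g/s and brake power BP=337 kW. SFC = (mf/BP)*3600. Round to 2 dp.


SFC = (mf / BP) * 3600
Rate = 16.9 / 337 = 0.050148 g/(s*kW)
SFC = 0.050148 * 3600 = 180.53 g/kWh


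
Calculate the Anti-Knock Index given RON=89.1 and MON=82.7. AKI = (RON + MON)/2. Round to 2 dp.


AKI = (RON + MON) / 2
AKI = (89.1 + 82.7) / 2
AKI = 171.8 / 2 = 85.90


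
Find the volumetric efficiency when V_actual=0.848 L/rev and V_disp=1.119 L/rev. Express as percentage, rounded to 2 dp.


eta_v = (V_actual / V_disp) * 100
Ratio = 0.848 / 1.119 = 0.7578
eta_v = 0.7578 * 100 = 75.78%


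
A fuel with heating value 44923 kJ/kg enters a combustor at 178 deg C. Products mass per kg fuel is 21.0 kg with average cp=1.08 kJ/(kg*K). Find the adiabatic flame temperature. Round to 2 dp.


T_ad = T_in + Hc / (m_p * cp)
Denominator = 21.0 * 1.08 = 22.6800
Temperature rise = 44923 / 22.6800 = 1980.73 K
T_ad = 178 + 1980.73 = 2158.73 deg C


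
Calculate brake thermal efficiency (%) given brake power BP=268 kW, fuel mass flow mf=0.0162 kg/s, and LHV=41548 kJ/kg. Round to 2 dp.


eta_BTE = (BP / (mf * LHV)) * 100
Denominator = 0.0162 * 41548 = 673.0776 kW
eta_BTE = (268 / 673.0776) * 100 = 39.82%


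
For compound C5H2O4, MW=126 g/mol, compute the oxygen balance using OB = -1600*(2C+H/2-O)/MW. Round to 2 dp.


OB = -1600 * (2C + H/2 - O) / MW
Inner = 2*5 + 2/2 - 4 = 7.00
OB = -1600 * 7.00 / 126 = -88.89%


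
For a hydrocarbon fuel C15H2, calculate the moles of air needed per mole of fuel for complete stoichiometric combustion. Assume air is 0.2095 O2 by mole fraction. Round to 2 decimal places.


Balanced combustion: C15H2 + 15.5 O2 -> 15 CO2 + 1 H2O
O2 needed = C + H/4 = 15 + 2/4 = 15.50 moles
Air moles = O2 / 0.2095 = 15.50 / 0.2095 = 73.99 moles air


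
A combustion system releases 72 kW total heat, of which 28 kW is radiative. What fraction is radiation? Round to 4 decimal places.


f_rad = Q_rad / Q_total
f_rad = 28 / 72 = 0.3889


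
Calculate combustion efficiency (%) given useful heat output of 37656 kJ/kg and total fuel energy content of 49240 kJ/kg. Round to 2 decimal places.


Efficiency = (Q_useful / Q_fuel) * 100
Efficiency = (37656 / 49240) * 100
Efficiency = 0.7647 * 100 = 76.47%


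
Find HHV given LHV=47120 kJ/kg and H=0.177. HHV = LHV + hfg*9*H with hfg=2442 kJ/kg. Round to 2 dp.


HHV = LHV + hfg * 9 * H
Water addition = 2442 * 9 * 0.177 = 3890.106 kJ/kg
HHV = 47120 + 3890.106 = 51010.11 kJ/kg


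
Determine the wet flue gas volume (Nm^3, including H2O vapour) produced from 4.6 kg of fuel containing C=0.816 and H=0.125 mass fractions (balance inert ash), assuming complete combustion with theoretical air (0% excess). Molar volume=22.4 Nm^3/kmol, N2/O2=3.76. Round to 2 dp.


Per kg fuel: CO2 = (C/12 kmol)*22.4 = (0.816/12)*22.4 = 1.52320 Nm^3
Per kg fuel: H2O = (H/2 kmol)*22.4 = (0.125/2)*22.4 = 1.40000 Nm^3
O2 needed per kg fuel = C/12 + H/4 = 0.816/12 + 0.125/4 = 0.09925000 kmol
Per kg fuel: N2 = O2*3.76*22.4 = 0.09925000*3.76*22.4 = 8.35923 Nm^3
Total per kg = 1.52320 + 1.40000 + 8.35923 = 11.28243 Nm^3
Total = 11.28243 * 4.6 = 51.90 Nm^3


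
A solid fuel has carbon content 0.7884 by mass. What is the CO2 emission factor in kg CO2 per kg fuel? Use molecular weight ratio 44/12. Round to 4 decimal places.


EF = C_frac * (M_CO2 / M_C)
EF = 0.7884 * (44/12)
EF = 0.7884 * 3.666667 = 2.8908 kg_CO2/kg_fuel


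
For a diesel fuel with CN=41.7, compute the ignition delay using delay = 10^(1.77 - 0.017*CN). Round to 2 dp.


delay = 10^(1.77 - 0.017*CN)
Exponent = 1.77 - 0.017*41.7 = 1.0611
delay = 10^1.0611 = 11.51 ms


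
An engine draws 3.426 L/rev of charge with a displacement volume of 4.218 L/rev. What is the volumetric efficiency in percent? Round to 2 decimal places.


eta_v = (V_actual / V_disp) * 100
Ratio = 3.426 / 4.218 = 0.8122
eta_v = 0.8122 * 100 = 81.22%


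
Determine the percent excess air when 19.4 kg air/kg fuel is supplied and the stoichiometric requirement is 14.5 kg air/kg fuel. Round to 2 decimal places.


Excess air = actual - stoichiometric = 19.4 - 14.5 = 4.90 kg/kg fuel
Excess air % = (excess / stoich) * 100 = (4.90 / 14.5) * 100 = 33.79%


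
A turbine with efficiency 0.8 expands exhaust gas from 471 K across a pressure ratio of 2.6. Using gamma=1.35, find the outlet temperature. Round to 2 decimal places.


T_out = T_in * (1 - eta * (1 - PR^(-(gamma-1)/gamma)))
Exponent = -(1.35-1)/1.35 = -0.25925926
PR^exp = 2.6^(-0.25925926) = 0.78057442
Factor = 1 - 0.8*(1 - 0.78057442) = 0.82445954
T_out = 471 * 0.82445954 = 388.32 K


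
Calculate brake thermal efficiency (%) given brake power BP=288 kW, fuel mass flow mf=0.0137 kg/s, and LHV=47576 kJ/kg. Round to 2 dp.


eta_BTE = (BP / (mf * LHV)) * 100
Denominator = 0.0137 * 47576 = 651.7912 kW
eta_BTE = (288 / 651.7912) * 100 = 44.19%


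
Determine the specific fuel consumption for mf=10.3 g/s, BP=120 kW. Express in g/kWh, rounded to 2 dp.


SFC = (mf / BP) * 3600
Rate = 10.3 / 120 = 0.085833 g/(s*kW)
SFC = 0.085833 * 3600 = 309.00 g/kWh


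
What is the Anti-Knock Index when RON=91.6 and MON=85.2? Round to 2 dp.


AKI = (RON + MON) / 2
AKI = (91.6 + 85.2) / 2
AKI = 176.8 / 2 = 88.40


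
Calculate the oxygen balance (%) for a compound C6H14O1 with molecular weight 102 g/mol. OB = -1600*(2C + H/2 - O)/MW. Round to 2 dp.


OB = -1600 * (2C + H/2 - O) / MW
Inner = 2*6 + 14/2 - 1 = 18.00
OB = -1600 * 18.00 / 102 = -282.35%


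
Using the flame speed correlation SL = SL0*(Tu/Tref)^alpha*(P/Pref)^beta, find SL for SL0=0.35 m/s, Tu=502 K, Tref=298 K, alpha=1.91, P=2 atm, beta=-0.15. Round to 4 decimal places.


SL = SL0 * (Tu/Tref)^alpha * (P/Pref)^beta
T ratio = 502/298 = 1.68456376
(T ratio)^alpha = 1.68456376^1.91 = 2.707641
(P/Pref)^beta = 2^(-0.15) = 0.901250
SL = 0.35 * 2.707641 * 0.901250 = 0.8541 m/s


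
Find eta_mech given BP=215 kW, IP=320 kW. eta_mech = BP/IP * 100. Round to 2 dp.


eta_mech = (BP / IP) * 100
Ratio = 215 / 320 = 0.6719
eta_mech = 0.6719 * 100 = 67.19%


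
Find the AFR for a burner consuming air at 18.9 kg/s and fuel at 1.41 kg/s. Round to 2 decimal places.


AFR = m_air / m_fuel
AFR = 18.9 / 1.41 = 13.40


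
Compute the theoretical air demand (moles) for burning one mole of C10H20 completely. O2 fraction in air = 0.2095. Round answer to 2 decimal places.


Balanced combustion: C10H20 + 15 O2 -> 10 CO2 + 10 H2O
O2 needed = C + H/4 = 10 + 20/4 = 15.00 moles
Air moles = O2 / 0.2095 = 15.00 / 0.2095 = 71.60 moles air


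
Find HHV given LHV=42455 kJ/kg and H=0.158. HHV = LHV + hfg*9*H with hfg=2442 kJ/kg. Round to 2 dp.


HHV = LHV + hfg * 9 * H
Water addition = 2442 * 9 * 0.158 = 3472.524 kJ/kg
HHV = 42455 + 3472.524 = 45927.52 kJ/kg


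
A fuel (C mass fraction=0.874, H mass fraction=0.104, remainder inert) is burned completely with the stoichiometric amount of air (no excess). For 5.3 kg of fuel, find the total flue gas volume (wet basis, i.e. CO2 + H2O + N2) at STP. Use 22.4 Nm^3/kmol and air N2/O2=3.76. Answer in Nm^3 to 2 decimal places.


Per kg fuel: CO2 = (C/12 kmol)*22.4 = (0.874/12)*22.4 = 1.63147 Nm^3
Per kg fuel: H2O = (H/2 kmol)*22.4 = (0.104/2)*22.4 = 1.16480 Nm^3
O2 needed per kg fuel = C/12 + H/4 = 0.874/12 + 0.104/4 = 0.09883333 kmol
Per kg fuel: N2 = O2*3.76*22.4 = 0.09883333*3.76*22.4 = 8.32414 Nm^3
Total per kg = 1.63147 + 1.16480 + 8.32414 = 11.12041 Nm^3
Total = 11.12041 * 5.3 = 58.94 Nm^3


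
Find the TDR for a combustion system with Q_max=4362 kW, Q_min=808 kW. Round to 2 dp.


TDR = Q_max / Q_min
TDR = 4362 / 808 = 5.40


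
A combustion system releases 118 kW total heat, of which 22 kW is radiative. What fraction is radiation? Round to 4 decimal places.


f_rad = Q_rad / Q_total
f_rad = 22 / 118 = 0.1864


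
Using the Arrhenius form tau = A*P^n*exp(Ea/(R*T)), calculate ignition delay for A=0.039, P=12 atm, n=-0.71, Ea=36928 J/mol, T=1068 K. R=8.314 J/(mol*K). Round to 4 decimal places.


tau = A * P^n * exp(Ea/(R*T))
P^n = 12^(-0.71) = 0.17130945
Ea/(R*T) = 36928/(8.314*1068) = 4.158862
exp(Ea/(R*T)) = 63.998653
tau = 0.039 * 0.17130945 * 63.998653 = 0.4276 ms


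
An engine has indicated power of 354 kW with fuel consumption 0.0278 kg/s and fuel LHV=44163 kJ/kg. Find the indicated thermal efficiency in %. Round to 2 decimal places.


eta_ith = (IP / (mf * LHV)) * 100
Denominator = 0.0278 * 44163 = 1227.7314 kW
eta_ith = (354 / 1227.7314) * 100 = 28.83%


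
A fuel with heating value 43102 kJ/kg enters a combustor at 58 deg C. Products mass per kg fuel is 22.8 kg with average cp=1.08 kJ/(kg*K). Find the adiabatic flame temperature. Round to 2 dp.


T_ad = T_in + Hc / (m_p * cp)
Denominator = 22.8 * 1.08 = 24.6240
Temperature rise = 43102 / 24.6240 = 1750.41 K
T_ad = 58 + 1750.41 = 1808.41 deg C


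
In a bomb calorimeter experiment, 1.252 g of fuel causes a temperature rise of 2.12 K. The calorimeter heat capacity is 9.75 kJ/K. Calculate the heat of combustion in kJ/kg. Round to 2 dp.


Hc = C_cal * delta_T / m_fuel
Q_released = 9.75 * 2.12 = 20.6700 kJ
m_fuel = 1.252 g = 1.252/1000 kg = 0.001252 kg
Hc = 20.6700 / 0.001252 = 16509.58 kJ/kg


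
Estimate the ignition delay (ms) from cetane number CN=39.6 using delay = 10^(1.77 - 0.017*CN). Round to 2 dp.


delay = 10^(1.77 - 0.017*CN)
Exponent = 1.77 - 0.017*39.6 = 1.0968
delay = 10^1.0968 = 12.50 ms


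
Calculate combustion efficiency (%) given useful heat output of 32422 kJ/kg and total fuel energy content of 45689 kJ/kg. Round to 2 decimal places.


Efficiency = (Q_useful / Q_fuel) * 100
Efficiency = (32422 / 45689) * 100
Efficiency = 0.7096 * 100 = 70.96%


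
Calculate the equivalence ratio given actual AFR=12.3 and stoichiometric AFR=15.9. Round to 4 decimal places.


phi = AFR_stoich / AFR_actual
phi = 15.9 / 12.3 = 1.2927


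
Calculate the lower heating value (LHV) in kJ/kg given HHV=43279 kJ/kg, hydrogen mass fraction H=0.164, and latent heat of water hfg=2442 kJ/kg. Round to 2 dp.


LHV = HHV - hfg * 9 * H
Water correction = 2442 * 9 * 0.164 = 3604.392 kJ/kg
LHV = 43279 - 3604.392 = 39674.61 kJ/kg


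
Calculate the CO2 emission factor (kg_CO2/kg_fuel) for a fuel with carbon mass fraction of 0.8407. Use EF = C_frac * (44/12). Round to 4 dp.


EF = C_frac * (M_CO2 / M_C)
EF = 0.8407 * (44/12)
EF = 0.8407 * 3.666667 = 3.0826 kg_CO2/kg_fuel


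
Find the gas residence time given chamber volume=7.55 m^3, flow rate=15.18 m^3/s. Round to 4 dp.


tau = V / Q_flow
tau = 7.55 / 15.18 = 0.4974 s


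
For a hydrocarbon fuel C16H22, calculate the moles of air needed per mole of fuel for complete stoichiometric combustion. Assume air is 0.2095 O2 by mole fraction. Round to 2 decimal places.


Balanced combustion: C16H22 + 21.5 O2 -> 16 CO2 + 11 H2O
O2 needed = C + H/4 = 16 + 22/4 = 21.50 moles
Air moles = O2 / 0.2095 = 21.50 / 0.2095 = 102.63 moles air


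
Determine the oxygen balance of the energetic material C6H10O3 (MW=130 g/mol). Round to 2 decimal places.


OB = -1600 * (2C + H/2 - O) / MW
Inner = 2*6 + 10/2 - 3 = 14.00
OB = -1600 * 14.00 / 130 = -172.31%


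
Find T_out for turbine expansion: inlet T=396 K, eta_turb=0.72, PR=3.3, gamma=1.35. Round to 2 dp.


T_out = T_in * (1 - eta * (1 - PR^(-(gamma-1)/gamma)))
Exponent = -(1.35-1)/1.35 = -0.25925926
PR^exp = 3.3^(-0.25925926) = 0.73378775
Factor = 1 - 0.72*(1 - 0.73378775) = 0.80832718
T_out = 396 * 0.80832718 = 320.10 K


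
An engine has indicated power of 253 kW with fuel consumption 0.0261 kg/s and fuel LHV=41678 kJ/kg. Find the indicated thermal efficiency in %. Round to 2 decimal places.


eta_ith = (IP / (mf * LHV)) * 100
Denominator = 0.0261 * 41678 = 1087.7958 kW
eta_ith = (253 / 1087.7958) * 100 = 23.26%


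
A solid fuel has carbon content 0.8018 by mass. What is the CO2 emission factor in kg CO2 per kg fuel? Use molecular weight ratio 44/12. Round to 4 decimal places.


EF = C_frac * (M_CO2 / M_C)
EF = 0.8018 * (44/12)
EF = 0.8018 * 3.666667 = 2.9399 kg_CO2/kg_fuel


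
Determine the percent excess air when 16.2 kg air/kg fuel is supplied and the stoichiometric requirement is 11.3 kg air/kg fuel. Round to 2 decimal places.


Excess air = actual - stoichiometric = 16.2 - 11.3 = 4.90 kg/kg fuel
Excess air % = (excess / stoich) * 100 = (4.90 / 11.3) * 100 = 43.36%


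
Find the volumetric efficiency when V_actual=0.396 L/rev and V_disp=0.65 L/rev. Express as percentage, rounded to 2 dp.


eta_v = (V_actual / V_disp) * 100
Ratio = 0.396 / 0.65 = 0.6092
eta_v = 0.6092 * 100 = 60.92%


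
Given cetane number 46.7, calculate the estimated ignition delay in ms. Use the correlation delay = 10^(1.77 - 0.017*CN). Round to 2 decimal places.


delay = 10^(1.77 - 0.017*CN)
Exponent = 1.77 - 0.017*46.7 = 0.9761
delay = 10^0.9761 = 9.46 ms


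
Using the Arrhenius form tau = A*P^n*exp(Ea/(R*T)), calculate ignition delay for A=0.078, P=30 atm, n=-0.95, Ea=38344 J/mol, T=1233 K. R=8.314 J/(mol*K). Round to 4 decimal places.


tau = A * P^n * exp(Ea/(R*T))
P^n = 30^(-0.95) = 0.03951253
Ea/(R*T) = 38344/(8.314*1233) = 3.740454
exp(Ea/(R*T)) = 42.117107
tau = 0.078 * 0.03951253 * 42.117107 = 0.1298 ms


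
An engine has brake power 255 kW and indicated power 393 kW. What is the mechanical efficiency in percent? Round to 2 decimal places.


eta_mech = (BP / IP) * 100
Ratio = 255 / 393 = 0.6489
eta_mech = 0.6489 * 100 = 64.89%


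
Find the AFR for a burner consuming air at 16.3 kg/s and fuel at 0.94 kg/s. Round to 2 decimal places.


AFR = m_air / m_fuel
AFR = 16.3 / 0.94 = 17.34


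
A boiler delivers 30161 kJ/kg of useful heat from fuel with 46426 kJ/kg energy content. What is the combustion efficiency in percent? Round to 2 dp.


Efficiency = (Q_useful / Q_fuel) * 100
Efficiency = (30161 / 46426) * 100
Efficiency = 0.6497 * 100 = 64.97%


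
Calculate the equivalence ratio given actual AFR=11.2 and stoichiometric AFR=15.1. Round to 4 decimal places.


phi = AFR_stoich / AFR_actual
phi = 15.1 / 11.2 = 1.3482


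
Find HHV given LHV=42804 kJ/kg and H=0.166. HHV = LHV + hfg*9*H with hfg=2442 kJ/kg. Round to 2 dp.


HHV = LHV + hfg * 9 * H
Water addition = 2442 * 9 * 0.166 = 3648.348 kJ/kg
HHV = 42804 + 3648.348 = 46452.35 kJ/kg


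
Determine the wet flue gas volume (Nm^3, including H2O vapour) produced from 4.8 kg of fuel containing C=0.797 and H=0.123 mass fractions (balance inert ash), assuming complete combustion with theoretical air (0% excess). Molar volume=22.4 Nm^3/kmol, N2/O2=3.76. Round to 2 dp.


Per kg fuel: CO2 = (C/12 kmol)*22.4 = (0.797/12)*22.4 = 1.48773 Nm^3
Per kg fuel: H2O = (H/2 kmol)*22.4 = (0.123/2)*22.4 = 1.37760 Nm^3
O2 needed per kg fuel = C/12 + H/4 = 0.797/12 + 0.123/4 = 0.09716667 kmol
Per kg fuel: N2 = O2*3.76*22.4 = 0.09716667*3.76*22.4 = 8.18377 Nm^3
Total per kg = 1.48773 + 1.37760 + 8.18377 = 11.04910 Nm^3
Total = 11.04910 * 4.8 = 53.04 Nm^3


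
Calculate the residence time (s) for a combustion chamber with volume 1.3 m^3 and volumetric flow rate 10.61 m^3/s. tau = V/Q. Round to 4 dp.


tau = V / Q_flow
tau = 1.3 / 10.61 = 0.1225 s


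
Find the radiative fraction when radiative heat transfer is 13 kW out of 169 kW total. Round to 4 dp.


f_rad = Q_rad / Q_total
f_rad = 13 / 169 = 0.0769


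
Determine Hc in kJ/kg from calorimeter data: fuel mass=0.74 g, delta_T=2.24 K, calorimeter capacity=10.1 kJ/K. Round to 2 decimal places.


Hc = C_cal * delta_T / m_fuel
Q_released = 10.1 * 2.24 = 22.6240 kJ
m_fuel = 0.74 g = 0.74/1000 kg = 0.000740 kg
Hc = 22.6240 / 0.000740 = 30572.97 kJ/kg


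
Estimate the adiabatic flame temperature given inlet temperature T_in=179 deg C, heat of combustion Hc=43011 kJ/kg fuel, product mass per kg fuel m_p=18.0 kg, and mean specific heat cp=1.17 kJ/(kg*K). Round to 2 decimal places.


T_ad = T_in + Hc / (m_p * cp)
Denominator = 18.0 * 1.17 = 21.0600
Temperature rise = 43011 / 21.0600 = 2042.31 K
T_ad = 179 + 2042.31 = 2221.31 deg C


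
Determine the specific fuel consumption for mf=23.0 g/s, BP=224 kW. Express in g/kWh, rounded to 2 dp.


SFC = (mf / BP) * 3600
Rate = 23.0 / 224 = 0.102679 g/(s*kW)
SFC = 0.102679 * 3600 = 369.64 g/kWh


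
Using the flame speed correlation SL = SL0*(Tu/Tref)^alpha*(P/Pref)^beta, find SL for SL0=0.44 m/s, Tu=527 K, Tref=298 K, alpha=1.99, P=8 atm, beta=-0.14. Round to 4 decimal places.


SL = SL0 * (Tu/Tref)^alpha * (P/Pref)^beta
T ratio = 527/298 = 1.76845638
(T ratio)^alpha = 1.76845638^1.99 = 3.109659
(P/Pref)^beta = 8^(-0.14) = 0.747425
SL = 0.44 * 3.109659 * 0.747425 = 1.0227 m/s


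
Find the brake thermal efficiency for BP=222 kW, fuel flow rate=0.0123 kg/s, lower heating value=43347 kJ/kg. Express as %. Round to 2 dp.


eta_BTE = (BP / (mf * LHV)) * 100
Denominator = 0.0123 * 43347 = 533.1681 kW
eta_BTE = (222 / 533.1681) * 100 = 41.64%


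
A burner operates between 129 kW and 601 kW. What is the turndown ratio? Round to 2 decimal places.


TDR = Q_max / Q_min
TDR = 601 / 129 = 4.66


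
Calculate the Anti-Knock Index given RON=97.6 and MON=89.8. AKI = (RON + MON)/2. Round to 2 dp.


AKI = (RON + MON) / 2
AKI = (97.6 + 89.8) / 2
AKI = 187.4 / 2 = 93.70


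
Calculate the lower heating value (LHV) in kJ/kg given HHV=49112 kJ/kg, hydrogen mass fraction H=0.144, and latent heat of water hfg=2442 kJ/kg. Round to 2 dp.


LHV = HHV - hfg * 9 * H
Water correction = 2442 * 9 * 0.144 = 3164.832 kJ/kg
LHV = 49112 - 3164.832 = 45947.17 kJ/kg


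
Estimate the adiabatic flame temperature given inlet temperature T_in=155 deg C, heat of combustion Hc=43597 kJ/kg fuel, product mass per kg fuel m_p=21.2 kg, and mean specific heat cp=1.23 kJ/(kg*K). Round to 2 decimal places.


T_ad = T_in + Hc / (m_p * cp)
Denominator = 21.2 * 1.23 = 26.0760
Temperature rise = 43597 / 26.0760 = 1671.92 K
T_ad = 155 + 1671.92 = 1826.92 deg C


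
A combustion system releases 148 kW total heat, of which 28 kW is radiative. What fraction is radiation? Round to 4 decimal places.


f_rad = Q_rad / Q_total
f_rad = 28 / 148 = 0.1892


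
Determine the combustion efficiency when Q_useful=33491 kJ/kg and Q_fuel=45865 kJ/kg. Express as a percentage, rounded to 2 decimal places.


Efficiency = (Q_useful / Q_fuel) * 100
Efficiency = (33491 / 45865) * 100
Efficiency = 0.7302 * 100 = 73.02%


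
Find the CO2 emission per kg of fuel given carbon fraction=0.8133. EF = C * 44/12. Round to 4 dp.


EF = C_frac * (M_CO2 / M_C)
EF = 0.8133 * (44/12)
EF = 0.8133 * 3.666667 = 2.9821 kg_CO2/kg_fuel


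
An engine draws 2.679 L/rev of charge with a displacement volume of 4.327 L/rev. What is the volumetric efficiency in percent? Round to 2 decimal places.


eta_v = (V_actual / V_disp) * 100
Ratio = 2.679 / 4.327 = 0.6191
eta_v = 0.6191 * 100 = 61.91%


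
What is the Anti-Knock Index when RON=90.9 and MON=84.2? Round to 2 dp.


AKI = (RON + MON) / 2
AKI = (90.9 + 84.2) / 2
AKI = 175.1 / 2 = 87.55


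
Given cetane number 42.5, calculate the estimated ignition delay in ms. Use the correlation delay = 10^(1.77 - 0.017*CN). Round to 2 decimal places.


delay = 10^(1.77 - 0.017*CN)
Exponent = 1.77 - 0.017*42.5 = 1.0475
delay = 10^1.0475 = 11.16 ms


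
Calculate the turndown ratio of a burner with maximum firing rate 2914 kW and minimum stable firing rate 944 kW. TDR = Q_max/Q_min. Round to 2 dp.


TDR = Q_max / Q_min
TDR = 2914 / 944 = 3.09


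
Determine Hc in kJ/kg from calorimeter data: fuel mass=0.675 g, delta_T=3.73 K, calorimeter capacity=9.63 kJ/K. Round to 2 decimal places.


Hc = C_cal * delta_T / m_fuel
Q_released = 9.63 * 3.73 = 35.9199 kJ
m_fuel = 0.675 g = 0.675/1000 kg = 0.000675 kg
Hc = 35.9199 / 0.000675 = 53214.67 kJ/kg


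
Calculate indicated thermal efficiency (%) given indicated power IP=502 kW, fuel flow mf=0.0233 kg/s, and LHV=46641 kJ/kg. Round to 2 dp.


eta_ith = (IP / (mf * LHV)) * 100
Denominator = 0.0233 * 46641 = 1086.7353 kW
eta_ith = (502 / 1086.7353) * 100 = 46.19%


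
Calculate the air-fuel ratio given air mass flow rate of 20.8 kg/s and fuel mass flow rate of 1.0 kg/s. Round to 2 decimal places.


AFR = m_air / m_fuel
AFR = 20.8 / 1.0 = 20.80


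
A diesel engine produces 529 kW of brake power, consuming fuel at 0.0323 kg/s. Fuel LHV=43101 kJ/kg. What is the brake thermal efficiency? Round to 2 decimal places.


eta_BTE = (BP / (mf * LHV)) * 100
Denominator = 0.0323 * 43101 = 1392.1623 kW
eta_BTE = (529 / 1392.1623) * 100 = 38.00%


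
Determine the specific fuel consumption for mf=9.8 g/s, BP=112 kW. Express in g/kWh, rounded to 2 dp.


SFC = (mf / BP) * 3600
Rate = 9.8 / 112 = 0.087500 g/(s*kW)
SFC = 0.087500 * 3600 = 315.00 g/kWh


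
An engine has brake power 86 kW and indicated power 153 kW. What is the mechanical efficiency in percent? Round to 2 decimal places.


eta_mech = (BP / IP) * 100
Ratio = 86 / 153 = 0.5621
eta_mech = 0.5621 * 100 = 56.21%


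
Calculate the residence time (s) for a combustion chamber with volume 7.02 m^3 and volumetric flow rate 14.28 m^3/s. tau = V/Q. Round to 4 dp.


tau = V / Q_flow
tau = 7.02 / 14.28 = 0.4916 s


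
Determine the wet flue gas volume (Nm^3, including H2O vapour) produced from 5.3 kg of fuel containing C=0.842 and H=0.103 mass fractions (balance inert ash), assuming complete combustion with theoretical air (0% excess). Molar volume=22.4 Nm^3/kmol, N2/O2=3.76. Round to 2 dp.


Per kg fuel: CO2 = (C/12 kmol)*22.4 = (0.842/12)*22.4 = 1.57173 Nm^3
Per kg fuel: H2O = (H/2 kmol)*22.4 = (0.103/2)*22.4 = 1.15360 Nm^3
O2 needed per kg fuel = C/12 + H/4 = 0.842/12 + 0.103/4 = 0.09591667 kmol
Per kg fuel: N2 = O2*3.76*22.4 = 0.09591667*3.76*22.4 = 8.07849 Nm^3
Total per kg = 1.57173 + 1.15360 + 8.07849 = 10.80382 Nm^3
Total = 10.80382 * 5.3 = 57.26 Nm^3


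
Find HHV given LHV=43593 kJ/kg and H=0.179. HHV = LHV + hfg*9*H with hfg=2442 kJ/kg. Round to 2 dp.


HHV = LHV + hfg * 9 * H
Water addition = 2442 * 9 * 0.179 = 3934.062 kJ/kg
HHV = 43593 + 3934.062 = 47527.06 kJ/kg


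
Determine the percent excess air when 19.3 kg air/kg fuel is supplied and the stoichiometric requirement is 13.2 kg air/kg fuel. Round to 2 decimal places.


Excess air = actual - stoichiometric = 19.3 - 13.2 = 6.10 kg/kg fuel
Excess air % = (excess / stoich) * 100 = (6.10 / 13.2) * 100 = 46.21%


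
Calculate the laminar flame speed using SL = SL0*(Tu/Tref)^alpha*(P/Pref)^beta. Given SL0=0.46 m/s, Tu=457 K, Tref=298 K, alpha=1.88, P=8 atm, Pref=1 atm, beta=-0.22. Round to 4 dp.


SL = SL0 * (Tu/Tref)^alpha * (P/Pref)^beta
T ratio = 457/298 = 1.53355705
(T ratio)^alpha = 1.53355705^1.88 = 2.234168
(P/Pref)^beta = 8^(-0.22) = 0.632878
SL = 0.46 * 2.234168 * 0.632878 = 0.6504 m/s


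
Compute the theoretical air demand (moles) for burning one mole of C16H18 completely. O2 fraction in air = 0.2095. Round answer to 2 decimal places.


Balanced combustion: C16H18 + 20.5 O2 -> 16 CO2 + 9 H2O
O2 needed = C + H/4 = 16 + 18/4 = 20.50 moles
Air moles = O2 / 0.2095 = 20.50 / 0.2095 = 97.85 moles air


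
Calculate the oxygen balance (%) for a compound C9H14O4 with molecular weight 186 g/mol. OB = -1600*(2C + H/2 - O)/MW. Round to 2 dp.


OB = -1600 * (2C + H/2 - O) / MW
Inner = 2*9 + 14/2 - 4 = 21.00
OB = -1600 * 21.00 / 186 = -180.65%


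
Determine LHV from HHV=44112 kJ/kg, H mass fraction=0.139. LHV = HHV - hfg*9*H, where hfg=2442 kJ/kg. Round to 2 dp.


LHV = HHV - hfg * 9 * H
Water correction = 2442 * 9 * 0.139 = 3054.942 kJ/kg
LHV = 44112 - 3054.942 = 41057.06 kJ/kg


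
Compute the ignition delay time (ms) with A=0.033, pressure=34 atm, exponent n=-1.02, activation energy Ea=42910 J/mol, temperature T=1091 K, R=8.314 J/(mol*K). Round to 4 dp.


tau = A * P^n * exp(Ea/(R*T))
P^n = 34^(-1.02) = 0.02740889
Ea/(R*T) = 42910/(8.314*1091) = 4.730682
exp(Ea/(R*T)) = 113.372842
tau = 0.033 * 0.02740889 * 113.372842 = 0.1025 ms


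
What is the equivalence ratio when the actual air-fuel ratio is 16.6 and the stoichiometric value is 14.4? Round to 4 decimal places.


phi = AFR_stoich / AFR_actual
phi = 14.4 / 16.6 = 0.8675


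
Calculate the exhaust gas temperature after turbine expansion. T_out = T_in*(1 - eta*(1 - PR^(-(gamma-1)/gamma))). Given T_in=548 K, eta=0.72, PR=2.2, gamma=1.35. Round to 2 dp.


T_out = T_in * (1 - eta * (1 - PR^(-(gamma-1)/gamma)))
Exponent = -(1.35-1)/1.35 = -0.25925926
PR^exp = 2.2^(-0.25925926) = 0.81512413
Factor = 1 - 0.72*(1 - 0.81512413) = 0.86688937
T_out = 548 * 0.86688937 = 475.06 K


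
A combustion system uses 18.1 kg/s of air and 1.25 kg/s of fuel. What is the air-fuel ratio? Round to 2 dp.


AFR = m_air / m_fuel
AFR = 18.1 / 1.25 = 14.48


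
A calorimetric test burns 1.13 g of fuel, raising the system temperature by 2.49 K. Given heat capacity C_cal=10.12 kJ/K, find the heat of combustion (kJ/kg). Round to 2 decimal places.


Hc = C_cal * delta_T / m_fuel
Q_released = 10.12 * 2.49 = 25.1988 kJ
m_fuel = 1.13 g = 1.13/1000 kg = 0.001130 kg
Hc = 25.1988 / 0.001130 = 22299.82 kJ/kg


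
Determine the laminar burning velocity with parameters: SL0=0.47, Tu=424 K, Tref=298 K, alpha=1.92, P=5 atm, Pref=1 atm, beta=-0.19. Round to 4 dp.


SL = SL0 * (Tu/Tref)^alpha * (P/Pref)^beta
T ratio = 424/298 = 1.42281879
(T ratio)^alpha = 1.42281879^1.92 = 1.968100
(P/Pref)^beta = 5^(-0.19) = 0.736539
SL = 0.47 * 1.968100 * 0.736539 = 0.6813 m/s


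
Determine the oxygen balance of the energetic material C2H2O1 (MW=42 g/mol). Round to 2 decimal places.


OB = -1600 * (2C + H/2 - O) / MW
Inner = 2*2 + 2/2 - 1 = 4.00
OB = -1600 * 4.00 / 42 = -152.38%


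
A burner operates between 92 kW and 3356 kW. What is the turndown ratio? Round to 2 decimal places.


TDR = Q_max / Q_min
TDR = 3356 / 92 = 36.48


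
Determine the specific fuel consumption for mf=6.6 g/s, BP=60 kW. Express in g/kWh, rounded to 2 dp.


SFC = (mf / BP) * 3600
Rate = 6.6 / 60 = 0.110000 g/(s*kW)
SFC = 0.110000 * 3600 = 396.00 g/kWh


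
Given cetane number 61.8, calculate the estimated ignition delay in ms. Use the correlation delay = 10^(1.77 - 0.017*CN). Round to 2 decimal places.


delay = 10^(1.77 - 0.017*CN)
Exponent = 1.77 - 0.017*61.8 = 0.7194
delay = 10^0.7194 = 5.24 ms


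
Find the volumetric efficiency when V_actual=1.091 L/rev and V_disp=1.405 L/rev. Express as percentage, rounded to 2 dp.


eta_v = (V_actual / V_disp) * 100
Ratio = 1.091 / 1.405 = 0.7765
eta_v = 0.7765 * 100 = 77.65%


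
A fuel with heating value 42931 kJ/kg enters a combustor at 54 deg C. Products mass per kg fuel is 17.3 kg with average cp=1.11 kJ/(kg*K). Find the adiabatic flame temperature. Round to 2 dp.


T_ad = T_in + Hc / (m_p * cp)
Denominator = 17.3 * 1.11 = 19.2030
Temperature rise = 42931 / 19.2030 = 2235.64 K
T_ad = 54 + 2235.64 = 2289.64 deg C


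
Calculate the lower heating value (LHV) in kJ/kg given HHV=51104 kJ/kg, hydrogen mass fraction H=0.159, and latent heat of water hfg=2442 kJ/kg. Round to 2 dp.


LHV = HHV - hfg * 9 * H
Water correction = 2442 * 9 * 0.159 = 3494.502 kJ/kg
LHV = 51104 - 3494.502 = 47609.50 kJ/kg
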